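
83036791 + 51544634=134581425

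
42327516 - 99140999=-56813483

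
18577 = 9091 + 9486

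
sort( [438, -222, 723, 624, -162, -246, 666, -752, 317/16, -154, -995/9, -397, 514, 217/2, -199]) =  [-752, -397, -246, -222, -199, -162, -154, -995/9, 317/16, 217/2, 438, 514, 624, 666, 723]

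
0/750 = 0 = 0.00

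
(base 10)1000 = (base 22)21a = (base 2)1111101000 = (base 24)1hg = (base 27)1a1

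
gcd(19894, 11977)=203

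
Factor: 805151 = 103^1*7817^1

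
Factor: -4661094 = -1 * 2^1 * 3^1 * 17^1 * 45697^1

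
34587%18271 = 16316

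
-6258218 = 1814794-8073012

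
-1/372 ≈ -0.00269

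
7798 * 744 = 5801712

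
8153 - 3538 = 4615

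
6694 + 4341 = 11035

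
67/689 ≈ 0.0972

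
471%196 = 79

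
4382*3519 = 15420258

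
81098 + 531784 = 612882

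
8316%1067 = 847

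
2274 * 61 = 138714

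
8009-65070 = -57061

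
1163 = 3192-2029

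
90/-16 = -45/8 ≈ -5.63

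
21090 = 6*3515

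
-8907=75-8982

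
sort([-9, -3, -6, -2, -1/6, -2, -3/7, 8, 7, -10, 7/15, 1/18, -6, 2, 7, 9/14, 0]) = [-10, -9, -6, -6, -3, -2, -2, -3/7, -1/6, 0, 1/18, 7/15, 9/14, 2, 7, 7, 8]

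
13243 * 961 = 12726523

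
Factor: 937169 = 859^1 * 1091^1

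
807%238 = 93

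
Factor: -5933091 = -1*3^1*1977697^1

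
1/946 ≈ 0.00106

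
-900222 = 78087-978309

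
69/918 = 23/306 ≈ 0.0752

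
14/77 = 2/11≈0.182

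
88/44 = 2 = 2.00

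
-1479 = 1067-2546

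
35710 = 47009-11299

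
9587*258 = 2473446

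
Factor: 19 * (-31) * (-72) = 2^3 * 3^2 * 19^1 * 31^1 = 42408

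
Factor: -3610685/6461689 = -1*5^1*13^1*23^(-1)*4273^1*21611^(-1) = -277745/497053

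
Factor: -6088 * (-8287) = 2^3 * 761^1 * 8287^1 = 50451256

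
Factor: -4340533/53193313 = -1 * 409^(-1) * 130057^(-1) * 4340533^1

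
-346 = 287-633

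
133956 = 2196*61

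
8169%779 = 379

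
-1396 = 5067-6463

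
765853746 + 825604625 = 1591458371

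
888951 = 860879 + 28072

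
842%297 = 248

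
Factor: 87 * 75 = 3^2 * 5^2 * 29^1 = 6525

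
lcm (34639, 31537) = 2112979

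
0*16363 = 0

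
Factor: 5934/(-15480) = -1*2^(-2)*3^(-1)*5^(-1)*23^1 = -23/60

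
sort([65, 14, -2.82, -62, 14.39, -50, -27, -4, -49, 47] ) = [-62, -50, -49, -27, -4, -2.82, 14, 14.39, 47, 65] 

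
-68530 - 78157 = -146687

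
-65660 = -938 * 70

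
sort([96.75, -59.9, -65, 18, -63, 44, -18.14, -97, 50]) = [-97, -65, -63, -59.9, -18.14, 18, 44, 50, 96.75]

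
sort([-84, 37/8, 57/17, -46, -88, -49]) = [-88, -84, -49, -46, 57/17, 37/8]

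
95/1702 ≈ 0.0558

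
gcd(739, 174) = 1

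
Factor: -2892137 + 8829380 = 3^1 * 13^1 * 23^1 * 6619^1 = 5937243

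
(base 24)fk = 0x17c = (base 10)380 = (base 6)1432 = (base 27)e2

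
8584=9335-751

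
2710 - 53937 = -51227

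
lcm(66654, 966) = 66654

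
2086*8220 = 17146920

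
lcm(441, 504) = 3528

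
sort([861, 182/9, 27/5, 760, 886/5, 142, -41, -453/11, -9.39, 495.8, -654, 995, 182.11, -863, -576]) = [-863, -654, -576, -453/11, -41, -9.39, 27/5, 182/9, 142, 886/5, 182.11, 495.8, 760, 861, 995]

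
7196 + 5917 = 13113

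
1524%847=677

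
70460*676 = 47630960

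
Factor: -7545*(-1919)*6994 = 2^1*3^1*5^1*13^1*19^1*101^1*269^1*503^1 = 101265111870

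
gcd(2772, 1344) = 84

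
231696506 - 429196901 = -197500395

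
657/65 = 10+7/65 ≈ 10.11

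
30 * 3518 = 105540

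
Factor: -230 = -1*2^1*5^1*23^1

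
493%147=52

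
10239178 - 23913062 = -13673884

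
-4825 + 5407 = 582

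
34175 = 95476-61301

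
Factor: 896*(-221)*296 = -1*2^10*7^1*13^1*17^1*37^1 = -58612736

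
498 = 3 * 166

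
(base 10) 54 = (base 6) 130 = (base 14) 3c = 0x36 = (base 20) 2e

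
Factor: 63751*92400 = 2^4*3^1*5^2*7^1*11^1*37^1*1723^1 = 5890592400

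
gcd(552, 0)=552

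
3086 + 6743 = 9829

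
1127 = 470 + 657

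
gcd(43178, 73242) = 2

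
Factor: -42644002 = -1 * 2^1 * 61^1 * 431^1 * 811^1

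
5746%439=39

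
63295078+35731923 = 99027001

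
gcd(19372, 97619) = 1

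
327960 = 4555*72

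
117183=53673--63510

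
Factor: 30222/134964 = 2^ (-1)*73^1*163^ (-1) = 73/326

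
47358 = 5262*9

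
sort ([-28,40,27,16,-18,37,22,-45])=[-45,-28,-18,16,22,27,37,40]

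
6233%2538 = 1157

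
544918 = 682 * 799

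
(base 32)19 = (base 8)51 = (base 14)2d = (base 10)41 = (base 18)25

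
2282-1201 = 1081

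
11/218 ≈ 0.0505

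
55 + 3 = 58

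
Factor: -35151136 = -1 * 2^5 * 113^1 * 9721^1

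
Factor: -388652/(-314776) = 2^(-1)*7^(-2)*11^2 = 121/98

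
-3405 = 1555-4960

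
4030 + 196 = 4226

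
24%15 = 9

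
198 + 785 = 983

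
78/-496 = -39/248≈-0.157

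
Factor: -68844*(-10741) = 2^2*3^1*23^1*467^1*5737^1 = 739453404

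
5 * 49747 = 248735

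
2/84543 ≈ 0.0000237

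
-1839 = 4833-6672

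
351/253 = 1 + 98/253 ≈ 1.39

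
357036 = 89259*4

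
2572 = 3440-868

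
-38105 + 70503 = 32398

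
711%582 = 129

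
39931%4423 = 124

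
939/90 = 10 + 13/30 ≈ 10.43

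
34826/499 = 69 + 395/499 ≈ 69.79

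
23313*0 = 0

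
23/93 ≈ 0.247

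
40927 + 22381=63308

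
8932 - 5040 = 3892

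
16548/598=27+201/299 ≈ 27.67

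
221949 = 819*271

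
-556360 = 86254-642614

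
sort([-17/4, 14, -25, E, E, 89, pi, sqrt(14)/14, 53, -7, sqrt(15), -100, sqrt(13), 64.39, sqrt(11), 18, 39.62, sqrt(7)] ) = [-100, -25, -7, -17/4, sqrt(14)/14, sqrt(7), E, E, pi, sqrt(11), sqrt(13), sqrt(15), 14, 18, 39.62, 53, 64.39, 89] 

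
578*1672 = 966416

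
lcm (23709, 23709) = 23709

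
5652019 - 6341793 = -689774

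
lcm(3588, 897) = 3588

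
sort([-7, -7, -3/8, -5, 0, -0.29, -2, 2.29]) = [-7, -7, -5, -2, -3/8, -0.29, 0, 2.29]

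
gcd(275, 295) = 5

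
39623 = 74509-34886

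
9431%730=671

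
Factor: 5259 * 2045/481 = 3^1 * 5^1 * 13^(-1) * 37^(-1) * 409^1 * 1753^1 = 10754655/481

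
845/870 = 169/174 ≈ 0.971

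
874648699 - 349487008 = 525161691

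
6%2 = 0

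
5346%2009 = 1328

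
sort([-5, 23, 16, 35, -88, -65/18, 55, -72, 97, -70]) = [-88, -72, -70, -5, -65/18, 16, 23, 35, 55, 97]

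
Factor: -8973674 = -1 * 2^1 * 149^1 * 30113^1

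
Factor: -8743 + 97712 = 88969^1 = 88969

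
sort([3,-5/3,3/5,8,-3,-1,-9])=[-9,-3,-5/3,-1,3/5,3,8]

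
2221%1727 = 494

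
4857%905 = 332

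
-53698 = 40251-93949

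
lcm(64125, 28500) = 256500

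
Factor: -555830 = -1 * 2^1 * 5^1 * 11^1 * 31^1 * 163^1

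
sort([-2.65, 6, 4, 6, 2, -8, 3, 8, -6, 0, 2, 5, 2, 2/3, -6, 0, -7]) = [-8, -7, -6, -6, -2.65, 0, 0, 2/3, 2, 2, 2, 3, 4, 5, 6, 6, 8]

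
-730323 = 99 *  (-7377)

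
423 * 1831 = 774513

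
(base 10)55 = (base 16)37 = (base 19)2h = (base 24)27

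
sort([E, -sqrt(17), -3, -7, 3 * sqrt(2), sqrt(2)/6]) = [-7, -sqrt(17), -3, sqrt(2)/6, E, 3 * sqrt(2)]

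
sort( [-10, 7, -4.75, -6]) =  [-10, -6, -4.75, 7]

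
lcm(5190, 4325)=25950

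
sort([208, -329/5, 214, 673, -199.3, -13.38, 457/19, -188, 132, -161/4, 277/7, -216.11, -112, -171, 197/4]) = [-216.11, -199.3, -188, -171, -112, -329/5, -161/4, -13.38, 457/19, 277/7, 197/4, 132, 208, 214, 673]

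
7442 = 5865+1577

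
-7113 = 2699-9812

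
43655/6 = 7275+5/6 ≈ 7275.83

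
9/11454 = 3/3818 ≈ 0.000786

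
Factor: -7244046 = -1*2^1*3^3*163^1*823^1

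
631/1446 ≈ 0.436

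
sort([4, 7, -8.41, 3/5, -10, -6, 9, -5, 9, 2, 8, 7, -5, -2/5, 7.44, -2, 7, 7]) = [-10, -8.41, -6, -5, -5, -2, -2/5, 3/5, 2, 4, 7, 7, 7, 7, 7.44, 8, 9, 9]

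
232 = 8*29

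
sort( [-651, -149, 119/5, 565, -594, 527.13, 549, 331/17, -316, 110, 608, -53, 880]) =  [-651, -594, -316, -149, -53, 331/17, 119/5, 110, 527.13, 549, 565, 608, 880]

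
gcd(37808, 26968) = 8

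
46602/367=126 + 360/367 ≈ 126.98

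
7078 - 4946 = 2132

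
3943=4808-865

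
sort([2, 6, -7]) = [-7, 2, 6]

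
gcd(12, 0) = 12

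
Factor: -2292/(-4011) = 2^2 * 7^(-1) = 4/7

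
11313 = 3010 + 8303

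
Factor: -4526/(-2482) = 17^(-1)*31^1 = 31/17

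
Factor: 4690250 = 2^1 * 5^3 * 73^1 * 257^1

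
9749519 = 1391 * 7009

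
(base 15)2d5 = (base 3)220002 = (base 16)28a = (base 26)p0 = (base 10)650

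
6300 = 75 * 84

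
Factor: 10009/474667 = 10009^1*474667^(-1)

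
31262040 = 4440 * 7041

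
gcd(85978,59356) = 2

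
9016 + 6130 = 15146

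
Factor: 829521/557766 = 2^(-1) * 7^2 * 19^1 * 313^(-1) = 931/626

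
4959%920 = 359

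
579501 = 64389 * 9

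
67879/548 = 123 + 475/548 ≈ 123.87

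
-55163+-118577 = -173740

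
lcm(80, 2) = 80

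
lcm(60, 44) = 660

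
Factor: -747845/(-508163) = 5^1 * 7^1 * 23^1 * 547^(-1) = 805/547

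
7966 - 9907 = -1941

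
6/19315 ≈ 0.000311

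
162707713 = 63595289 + 99112424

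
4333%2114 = 105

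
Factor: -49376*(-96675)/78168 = 2^2*5^2*1289^1*1543^1*3257^(-1) = 198892700/3257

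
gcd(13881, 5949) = 1983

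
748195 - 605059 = 143136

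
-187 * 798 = -149226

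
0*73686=0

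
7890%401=271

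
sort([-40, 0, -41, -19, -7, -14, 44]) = [-41, -40, -19, -14, -7, 0, 44]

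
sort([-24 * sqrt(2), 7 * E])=[-24 * sqrt(2), 7 * E]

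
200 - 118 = 82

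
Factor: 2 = 2^1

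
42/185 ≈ 0.227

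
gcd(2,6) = 2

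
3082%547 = 347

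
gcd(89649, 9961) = 9961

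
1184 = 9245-8061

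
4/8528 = 1/2132 ≈ 0.000469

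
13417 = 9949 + 3468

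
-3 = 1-4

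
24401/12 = 2033+5/12 ≈ 2033.42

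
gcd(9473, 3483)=1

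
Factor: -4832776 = -1 * 2^3 * 13^1 * 31^1 * 1499^1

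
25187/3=8395 + 2/3 ≈ 8395.67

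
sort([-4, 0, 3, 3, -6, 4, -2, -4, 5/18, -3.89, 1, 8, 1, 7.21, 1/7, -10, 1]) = [-10, -6, -4, -4, -3.89, -2, 0, 1/7, 5/18, 1, 1, 1, 3, 3, 4, 7.21, 8]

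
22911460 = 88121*260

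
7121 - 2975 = 4146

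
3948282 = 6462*611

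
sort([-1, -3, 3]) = [-3, -1, 3]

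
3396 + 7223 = 10619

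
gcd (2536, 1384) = 8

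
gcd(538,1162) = 2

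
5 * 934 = 4670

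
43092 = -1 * (-43092)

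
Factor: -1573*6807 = -1*3^1*11^2*13^1*2269^1 = -10707411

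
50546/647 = 78 + 80/647 ≈ 78.12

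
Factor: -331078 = -1*2^1*11^1*101^1*149^1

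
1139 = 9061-7922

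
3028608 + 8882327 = 11910935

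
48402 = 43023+5379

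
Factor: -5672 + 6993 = 1321^1 = 1321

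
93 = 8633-8540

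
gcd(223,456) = 1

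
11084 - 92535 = -81451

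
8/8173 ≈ 0.000979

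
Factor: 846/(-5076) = -1*2^(-1)*3^(-1) = -1/6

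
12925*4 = 51700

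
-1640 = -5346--3706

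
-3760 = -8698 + 4938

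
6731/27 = 249 + 8/27 ≈ 249.30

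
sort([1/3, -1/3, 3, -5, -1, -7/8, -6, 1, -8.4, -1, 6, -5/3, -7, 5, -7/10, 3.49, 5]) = [-8.4, -7, -6, -5, -5/3, -1, -1, -7/8, -7/10, -1/3, 1/3, 1, 3, 3.49, 5, 5, 6]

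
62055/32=1939 + 7/32 ≈ 1939.22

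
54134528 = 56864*952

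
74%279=74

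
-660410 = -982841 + 322431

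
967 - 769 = 198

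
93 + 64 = 157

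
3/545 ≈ 0.00550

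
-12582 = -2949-9633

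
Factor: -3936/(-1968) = 2^1 = 2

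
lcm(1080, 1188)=11880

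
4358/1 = 4358 = 4358.00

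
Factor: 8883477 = 3^2 * 987053^1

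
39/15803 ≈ 0.00247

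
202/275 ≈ 0.735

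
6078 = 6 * 1013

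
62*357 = 22134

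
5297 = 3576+1721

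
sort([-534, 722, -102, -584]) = [-584, -534, -102, 722]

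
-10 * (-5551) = 55510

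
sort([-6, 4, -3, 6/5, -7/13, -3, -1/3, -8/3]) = [-6, -3, -3, -8/3, -7/13, -1/3, 6/5, 4]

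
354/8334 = 59/1389 ≈ 0.0425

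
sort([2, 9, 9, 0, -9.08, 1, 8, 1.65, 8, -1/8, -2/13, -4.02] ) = [-9.08, -4.02, -2/13, -1/8, 0, 1, 1.65, 2, 8, 8, 9, 9] 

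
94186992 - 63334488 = 30852504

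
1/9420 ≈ 0.000106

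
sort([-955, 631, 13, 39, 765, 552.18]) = [-955, 13, 39, 552.18, 631, 765]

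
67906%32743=2420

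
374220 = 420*891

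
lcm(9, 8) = 72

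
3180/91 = 34 + 86/91 ≈ 34.95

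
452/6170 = 226/3085 ≈ 0.0733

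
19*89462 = 1699778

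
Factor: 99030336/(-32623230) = -1 * 2^5 * 5^(-1) * 107^(-1) * 10163^(-1) * 515783^1 = -16505056/5437205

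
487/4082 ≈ 0.119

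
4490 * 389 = 1746610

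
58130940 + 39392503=97523443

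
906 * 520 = 471120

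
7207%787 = 124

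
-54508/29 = -1879 - 17/29 ≈ -1879.59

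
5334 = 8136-2802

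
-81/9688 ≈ -0.00836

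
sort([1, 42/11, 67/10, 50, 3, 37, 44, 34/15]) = [1, 34/15, 3, 42/11, 67/10, 37, 44, 50]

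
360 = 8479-8119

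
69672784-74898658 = -5225874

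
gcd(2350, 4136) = 94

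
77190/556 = 38595/278 ≈ 138.83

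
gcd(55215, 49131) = 9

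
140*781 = 109340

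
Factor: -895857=-1*3^1*67^1*4457^1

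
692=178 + 514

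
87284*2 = 174568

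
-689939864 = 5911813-695851677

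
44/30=22/15 ≈ 1.47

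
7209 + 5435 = 12644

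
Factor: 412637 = 412637^1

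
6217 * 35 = 217595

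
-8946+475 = -8471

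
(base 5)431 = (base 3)11022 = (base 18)68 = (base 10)116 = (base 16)74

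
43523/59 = 737 + 40/59 ≈ 737.68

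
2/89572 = 1/44786≈0.0000223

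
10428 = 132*79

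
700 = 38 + 662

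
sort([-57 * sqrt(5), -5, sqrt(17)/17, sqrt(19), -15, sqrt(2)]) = [-57 * sqrt(5), -15, -5, sqrt(17)/17, sqrt(2), sqrt(19)]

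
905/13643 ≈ 0.0663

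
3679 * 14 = 51506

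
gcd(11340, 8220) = 60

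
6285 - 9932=-3647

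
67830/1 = 67830 = 67830.00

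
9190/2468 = 4595/1234 ≈ 3.72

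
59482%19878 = 19726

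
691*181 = 125071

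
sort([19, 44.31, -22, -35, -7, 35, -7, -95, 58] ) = [-95, -35, -22, -7, -7, 19, 35, 44.31, 58] 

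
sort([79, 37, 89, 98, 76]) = [37, 76, 79, 89, 98]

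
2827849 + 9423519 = 12251368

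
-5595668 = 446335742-451931410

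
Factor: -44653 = -1 * 7^1 * 6379^1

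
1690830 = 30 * 56361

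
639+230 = 869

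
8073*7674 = 61952202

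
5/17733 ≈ 0.000282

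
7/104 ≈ 0.0673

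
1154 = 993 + 161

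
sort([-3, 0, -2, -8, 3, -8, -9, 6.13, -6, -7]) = [-9, -8, -8, -7, -6, -3, -2, 0, 3, 6.13]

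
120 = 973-853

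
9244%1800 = 244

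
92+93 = 185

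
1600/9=177 + 7/9 ≈ 177.78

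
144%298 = 144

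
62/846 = 31/423 ≈ 0.0733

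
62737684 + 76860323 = 139598007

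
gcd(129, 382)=1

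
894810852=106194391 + 788616461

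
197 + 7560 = 7757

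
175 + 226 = 401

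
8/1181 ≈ 0.00677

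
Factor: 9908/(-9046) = -1 * 2^1 * 2477^1 * 4523^(-1) = -4954/4523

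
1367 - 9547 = -8180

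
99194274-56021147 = 43173127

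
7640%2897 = 1846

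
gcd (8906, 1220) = 122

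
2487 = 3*829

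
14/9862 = 7/4931 ≈ 0.00142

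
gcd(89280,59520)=29760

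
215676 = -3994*(-54)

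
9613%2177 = 905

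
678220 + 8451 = 686671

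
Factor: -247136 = -1 * 2^5 * 7723^1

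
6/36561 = 2/12187 ≈ 0.000164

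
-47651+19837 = -27814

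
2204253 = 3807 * 579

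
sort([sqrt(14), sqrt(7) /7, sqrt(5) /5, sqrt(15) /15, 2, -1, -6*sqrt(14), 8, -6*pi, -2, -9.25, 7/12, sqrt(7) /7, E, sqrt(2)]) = [-6*sqrt(14), -6*pi, -9.25, -2, -1, sqrt(15) /15, sqrt(7) /7, sqrt(7) /7, sqrt(5) /5, 7/12, sqrt(2), 2, E, sqrt(14), 8]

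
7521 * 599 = 4505079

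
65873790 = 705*93438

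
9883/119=83 + 6/119 ≈ 83.05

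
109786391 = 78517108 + 31269283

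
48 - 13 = 35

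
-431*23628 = -10183668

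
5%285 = 5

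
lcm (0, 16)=0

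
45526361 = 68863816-23337455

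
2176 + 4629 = 6805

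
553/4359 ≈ 0.127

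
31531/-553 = -57 - 10/553≈-57.02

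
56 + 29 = 85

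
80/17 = 4+12/17 ≈ 4.71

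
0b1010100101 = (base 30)mh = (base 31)lq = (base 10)677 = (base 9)832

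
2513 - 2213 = 300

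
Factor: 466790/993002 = 5^1 * 23^(-1) * 21587^(-1) * 46679^1 = 233395/496501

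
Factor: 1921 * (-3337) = -1 * 17^1 * 47^1 * 71^1 * 113^1 = -6410377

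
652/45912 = 163/11478 ≈ 0.0142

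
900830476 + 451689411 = 1352519887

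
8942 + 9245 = 18187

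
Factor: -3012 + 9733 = 11^1*13^1*47^1 = 6721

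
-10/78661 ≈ -0.000127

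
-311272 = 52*(-5986)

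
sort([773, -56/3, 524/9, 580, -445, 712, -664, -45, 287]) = [-664, -445, -45, -56/3, 524/9, 287, 580, 712, 773]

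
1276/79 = 16 + 12/79 ≈ 16.15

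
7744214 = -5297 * (-1462)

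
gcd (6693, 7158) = 3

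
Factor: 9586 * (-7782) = -1 * 2^2 * 3^1 * 1297^1 * 4793^1 = -74598252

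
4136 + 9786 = 13922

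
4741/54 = 87 + 43/54 ≈ 87.80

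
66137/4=16534 + 1/4=16534.25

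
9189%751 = 177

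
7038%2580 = 1878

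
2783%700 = 683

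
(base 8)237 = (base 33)4r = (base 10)159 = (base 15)a9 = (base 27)5o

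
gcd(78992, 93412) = 4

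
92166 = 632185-540019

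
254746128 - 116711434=138034694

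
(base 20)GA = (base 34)9O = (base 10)330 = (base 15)170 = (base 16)14A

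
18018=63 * 286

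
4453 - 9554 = -5101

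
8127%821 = 738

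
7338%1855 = 1773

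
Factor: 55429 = 11^1*5039^1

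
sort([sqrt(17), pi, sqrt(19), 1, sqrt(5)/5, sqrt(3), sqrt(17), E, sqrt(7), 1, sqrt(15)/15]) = [sqrt(15)/15, sqrt(5)/5, 1, 1, sqrt(3), sqrt(7), E, pi, sqrt(17), sqrt(17), sqrt(19)]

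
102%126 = 102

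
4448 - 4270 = 178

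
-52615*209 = -10996535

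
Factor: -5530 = -1 * 2^1 * 5^1 * 7^1 * 79^1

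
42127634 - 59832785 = -17705151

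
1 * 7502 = 7502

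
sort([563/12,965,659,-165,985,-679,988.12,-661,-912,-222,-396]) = [-912,-679,-661,-396,-222,-165,563/12,659,965,985,988.12]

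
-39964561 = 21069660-61034221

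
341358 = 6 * 56893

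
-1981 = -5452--3471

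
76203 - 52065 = 24138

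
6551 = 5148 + 1403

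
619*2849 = 1763531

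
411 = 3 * 137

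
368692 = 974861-606169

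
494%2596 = 494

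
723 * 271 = 195933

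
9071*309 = 2802939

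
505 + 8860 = 9365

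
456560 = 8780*52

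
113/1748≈0.0646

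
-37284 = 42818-80102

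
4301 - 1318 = 2983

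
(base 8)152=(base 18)5g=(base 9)127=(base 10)106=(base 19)5b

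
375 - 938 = -563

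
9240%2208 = 408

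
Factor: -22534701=-1 * 3^1 * 7^1 * 839^1 * 1279^1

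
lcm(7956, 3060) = 39780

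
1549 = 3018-1469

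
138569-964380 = -825811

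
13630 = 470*29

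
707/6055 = 101/865 ≈ 0.117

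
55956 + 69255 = 125211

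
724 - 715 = 9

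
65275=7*9325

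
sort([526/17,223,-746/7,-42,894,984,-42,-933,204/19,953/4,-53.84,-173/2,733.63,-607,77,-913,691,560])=[-933,-913,-607,-746/7,-173/2,-53.84,-42,-42,204/19,526/17,77,223,953/4,560,691,733.63,894,984]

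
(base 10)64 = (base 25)2e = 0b1000000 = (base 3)2101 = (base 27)2a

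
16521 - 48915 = -32394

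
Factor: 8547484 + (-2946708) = 2^3*23^1*61^1*499^1 = 5600776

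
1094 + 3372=4466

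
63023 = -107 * (-589)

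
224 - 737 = -513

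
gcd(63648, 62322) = 1326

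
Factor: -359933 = -1*7^1*51419^1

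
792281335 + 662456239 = 1454737574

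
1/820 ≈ 0.00122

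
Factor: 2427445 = 5^1*29^1*16741^1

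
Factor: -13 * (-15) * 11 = 3^1 * 5^1 * 11^1 * 13^1 = 2145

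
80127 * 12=961524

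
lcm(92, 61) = 5612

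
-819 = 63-882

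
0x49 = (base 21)3a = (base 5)243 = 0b1001001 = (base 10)73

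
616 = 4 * 154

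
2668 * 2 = 5336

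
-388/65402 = -194/32701 ≈ -0.00593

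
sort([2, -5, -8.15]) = [-8.15, -5, 2]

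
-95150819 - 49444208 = -144595027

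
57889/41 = 1411 + 38/41 ≈ 1411.93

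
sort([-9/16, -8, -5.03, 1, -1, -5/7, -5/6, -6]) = [-8, -6, -5.03, -1, -5/6, -5/7, -9/16, 1]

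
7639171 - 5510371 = 2128800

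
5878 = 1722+4156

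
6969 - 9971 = -3002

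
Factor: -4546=-1*2^1*2273^1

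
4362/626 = 6 + 303/313 ≈ 6.97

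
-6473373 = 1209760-7683133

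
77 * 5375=413875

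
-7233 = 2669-9902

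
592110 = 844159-252049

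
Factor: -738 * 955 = -1 * 2^1 * 3^2 * 5^1 * 41^1 * 191^1 = -704790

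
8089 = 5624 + 2465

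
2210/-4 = -552 - 1/2 = -552.50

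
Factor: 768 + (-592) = 2^4 * 11^1 = 176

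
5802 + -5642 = 160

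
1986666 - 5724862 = -3738196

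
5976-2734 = 3242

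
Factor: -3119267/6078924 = -1*2^(-2)*3^(-2)*131^(-1)*1289^(-1)*3119267^1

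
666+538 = 1204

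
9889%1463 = 1111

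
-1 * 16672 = -16672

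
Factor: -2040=-1*2^3*3^1*5^1*17^1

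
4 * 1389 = 5556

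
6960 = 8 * 870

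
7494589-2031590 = 5462999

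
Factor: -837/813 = -1 * 3^2 * 31^1 * 271^(-1) = -279/271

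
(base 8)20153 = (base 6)102231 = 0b10000001101011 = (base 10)8299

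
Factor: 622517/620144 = 2^(-4)*7^(-2)*787^1 = 787/784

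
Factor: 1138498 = 2^1*569249^1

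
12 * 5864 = 70368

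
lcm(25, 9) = 225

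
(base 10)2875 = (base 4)230323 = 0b101100111011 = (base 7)11245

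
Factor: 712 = 2^3 * 89^1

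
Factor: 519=3^1*173^1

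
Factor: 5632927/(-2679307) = -1 * 71^1 * 79337^1 * 2679307^(-1)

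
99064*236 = 23379104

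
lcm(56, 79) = 4424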